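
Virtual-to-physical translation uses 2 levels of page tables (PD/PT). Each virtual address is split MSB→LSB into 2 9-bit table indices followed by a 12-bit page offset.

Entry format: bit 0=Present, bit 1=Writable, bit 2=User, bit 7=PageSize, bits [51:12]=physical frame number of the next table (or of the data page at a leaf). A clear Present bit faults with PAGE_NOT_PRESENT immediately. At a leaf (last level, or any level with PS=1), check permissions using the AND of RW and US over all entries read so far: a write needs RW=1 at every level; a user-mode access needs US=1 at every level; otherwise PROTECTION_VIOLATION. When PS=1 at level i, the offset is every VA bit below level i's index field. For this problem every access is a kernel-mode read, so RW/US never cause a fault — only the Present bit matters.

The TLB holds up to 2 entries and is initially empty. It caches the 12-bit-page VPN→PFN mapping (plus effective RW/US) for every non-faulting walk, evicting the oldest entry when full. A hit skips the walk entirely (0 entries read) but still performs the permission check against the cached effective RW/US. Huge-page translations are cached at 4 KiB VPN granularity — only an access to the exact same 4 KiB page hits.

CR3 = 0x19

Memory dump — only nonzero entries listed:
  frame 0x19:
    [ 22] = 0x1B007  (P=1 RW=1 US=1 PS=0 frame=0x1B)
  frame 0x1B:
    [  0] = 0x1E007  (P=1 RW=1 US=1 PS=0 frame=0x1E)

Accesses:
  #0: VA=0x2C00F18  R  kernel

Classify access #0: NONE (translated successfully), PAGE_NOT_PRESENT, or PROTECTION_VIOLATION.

Trace:
#0 VA=0x2C00F18 (r,kernel):
  lvl0: tbl 0x19, slot 22 ⇒ 0x1B007 (P1/RW1/US1/PS0)
  lvl1: tbl 0x1B, slot 0 ⇒ 0x1E007 (P1/RW1/US1/PS0)
  ✓ 0x1EF18  — 2 lookups

Access #0 fault: NONE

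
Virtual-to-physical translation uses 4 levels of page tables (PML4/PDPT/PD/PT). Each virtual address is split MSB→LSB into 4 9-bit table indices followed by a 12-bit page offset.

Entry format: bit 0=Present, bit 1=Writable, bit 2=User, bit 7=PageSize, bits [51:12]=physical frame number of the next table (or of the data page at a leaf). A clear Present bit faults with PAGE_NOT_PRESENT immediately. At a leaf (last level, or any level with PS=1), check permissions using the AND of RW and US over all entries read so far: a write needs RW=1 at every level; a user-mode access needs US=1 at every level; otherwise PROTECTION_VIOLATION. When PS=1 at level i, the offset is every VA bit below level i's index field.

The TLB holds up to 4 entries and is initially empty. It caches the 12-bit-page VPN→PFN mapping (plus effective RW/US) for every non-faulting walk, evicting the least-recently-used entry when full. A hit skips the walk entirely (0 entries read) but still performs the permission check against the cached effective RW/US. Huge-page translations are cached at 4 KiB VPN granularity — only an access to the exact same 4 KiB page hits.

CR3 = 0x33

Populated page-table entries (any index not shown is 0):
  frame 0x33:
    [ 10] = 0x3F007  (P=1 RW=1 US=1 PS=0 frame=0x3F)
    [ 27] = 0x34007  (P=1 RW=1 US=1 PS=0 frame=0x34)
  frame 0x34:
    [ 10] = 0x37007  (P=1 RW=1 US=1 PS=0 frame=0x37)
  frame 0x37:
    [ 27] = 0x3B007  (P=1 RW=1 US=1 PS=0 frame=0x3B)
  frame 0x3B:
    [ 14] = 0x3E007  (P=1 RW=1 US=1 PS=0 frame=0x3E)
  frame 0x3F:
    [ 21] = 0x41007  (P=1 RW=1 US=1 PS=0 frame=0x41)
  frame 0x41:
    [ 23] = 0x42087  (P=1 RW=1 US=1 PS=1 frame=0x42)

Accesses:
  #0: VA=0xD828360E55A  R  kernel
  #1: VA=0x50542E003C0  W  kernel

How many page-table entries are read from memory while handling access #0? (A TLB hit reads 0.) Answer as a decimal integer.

Trace:
#0 VA=0xD828360E55A (r,kernel):
  lvl0: tbl 0x33, slot 27 ⇒ 0x34007 (P1/RW1/US1/PS0)
  lvl1: tbl 0x34, slot 10 ⇒ 0x37007 (P1/RW1/US1/PS0)
  lvl2: tbl 0x37, slot 27 ⇒ 0x3B007 (P1/RW1/US1/PS0)
  lvl3: tbl 0x3B, slot 14 ⇒ 0x3E007 (P1/RW1/US1/PS0)
  → PA=0x3E55A  (4 entries read)
#1 VA=0x50542E003C0 (w,kernel):
  lvl0: tbl 0x33, slot 10 ⇒ 0x3F007 (P1/RW1/US1/PS0)
  lvl1: tbl 0x3F, slot 21 ⇒ 0x41007 (P1/RW1/US1/PS0)
  lvl2: tbl 0x41, slot 23 ⇒ 0x42087 (P1/RW1/US1/PS1)
  → PA=0x423C0 (huge @L2)  (3 entries read)

Entries read for #0: 4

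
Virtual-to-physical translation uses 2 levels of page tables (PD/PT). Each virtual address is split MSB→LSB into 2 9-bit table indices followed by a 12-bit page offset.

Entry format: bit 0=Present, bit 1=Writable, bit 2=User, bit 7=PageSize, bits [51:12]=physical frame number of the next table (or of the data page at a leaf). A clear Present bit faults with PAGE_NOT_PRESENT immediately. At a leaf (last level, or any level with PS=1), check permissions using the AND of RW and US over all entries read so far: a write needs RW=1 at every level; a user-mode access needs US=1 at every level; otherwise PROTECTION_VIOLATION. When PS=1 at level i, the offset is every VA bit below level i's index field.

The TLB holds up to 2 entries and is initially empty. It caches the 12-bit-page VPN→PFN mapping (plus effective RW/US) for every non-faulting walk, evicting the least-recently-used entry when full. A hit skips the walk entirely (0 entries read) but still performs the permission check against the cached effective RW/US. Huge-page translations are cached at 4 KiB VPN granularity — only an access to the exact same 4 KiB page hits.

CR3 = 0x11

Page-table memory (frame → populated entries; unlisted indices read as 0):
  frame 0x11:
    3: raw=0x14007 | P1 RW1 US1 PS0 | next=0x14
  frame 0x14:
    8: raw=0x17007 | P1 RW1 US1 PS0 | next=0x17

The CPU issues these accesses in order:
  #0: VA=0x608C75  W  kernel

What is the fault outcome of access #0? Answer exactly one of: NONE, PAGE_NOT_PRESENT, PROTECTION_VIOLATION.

Trace:
#0 VA=0x608C75 (w,kernel):
  L0: frame=0x11 idx=3 entry=0x14007 [P=1 RW=1 US=1 PS=0]
  L1: frame=0x14 idx=8 entry=0x17007 [P=1 RW=1 US=1 PS=0]
  → PA=0x17C75  (2 entries read)

Access #0 fault: NONE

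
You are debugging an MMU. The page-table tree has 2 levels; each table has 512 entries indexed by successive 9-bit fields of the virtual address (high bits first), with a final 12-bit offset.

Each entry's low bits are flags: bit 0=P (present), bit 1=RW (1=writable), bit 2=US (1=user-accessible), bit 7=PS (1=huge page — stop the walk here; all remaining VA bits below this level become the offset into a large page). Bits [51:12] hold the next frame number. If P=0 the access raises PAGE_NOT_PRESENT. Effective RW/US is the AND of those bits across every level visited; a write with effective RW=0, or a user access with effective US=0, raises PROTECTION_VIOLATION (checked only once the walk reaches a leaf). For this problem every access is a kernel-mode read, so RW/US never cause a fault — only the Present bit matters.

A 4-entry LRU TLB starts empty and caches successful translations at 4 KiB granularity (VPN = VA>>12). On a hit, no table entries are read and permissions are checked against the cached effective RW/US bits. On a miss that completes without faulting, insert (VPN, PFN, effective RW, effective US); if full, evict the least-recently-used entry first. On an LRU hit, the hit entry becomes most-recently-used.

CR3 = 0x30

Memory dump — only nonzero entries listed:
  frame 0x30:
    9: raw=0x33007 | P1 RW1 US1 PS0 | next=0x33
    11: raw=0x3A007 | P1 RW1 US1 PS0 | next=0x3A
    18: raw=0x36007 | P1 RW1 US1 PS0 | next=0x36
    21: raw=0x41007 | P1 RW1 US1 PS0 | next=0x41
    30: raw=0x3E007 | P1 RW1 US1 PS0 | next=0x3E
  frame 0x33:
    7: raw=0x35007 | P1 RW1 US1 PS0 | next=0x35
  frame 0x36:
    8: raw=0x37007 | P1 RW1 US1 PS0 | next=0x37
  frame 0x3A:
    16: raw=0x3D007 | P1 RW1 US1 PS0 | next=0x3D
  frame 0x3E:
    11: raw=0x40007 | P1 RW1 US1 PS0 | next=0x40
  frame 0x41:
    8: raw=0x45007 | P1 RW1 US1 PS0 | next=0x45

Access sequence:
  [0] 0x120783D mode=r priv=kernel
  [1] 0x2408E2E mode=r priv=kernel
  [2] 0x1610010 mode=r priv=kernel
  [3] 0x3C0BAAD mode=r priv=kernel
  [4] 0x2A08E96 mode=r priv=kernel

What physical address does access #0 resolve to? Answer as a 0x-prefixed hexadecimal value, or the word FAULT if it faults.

Per-access translation:
#0 VA=0x120783D (r,kernel):
  L0: frame=0x30 idx=9 entry=0x33007 [P=1 RW=1 US=1 PS=0]
  L1: frame=0x33 idx=7 entry=0x35007 [P=1 RW=1 US=1 PS=0]
  ⇒ phys 0x3583D  [2 reads]
#1 VA=0x2408E2E (r,kernel):
  L0: frame=0x30 idx=18 entry=0x36007 [P=1 RW=1 US=1 PS=0]
  L1: frame=0x36 idx=8 entry=0x37007 [P=1 RW=1 US=1 PS=0]
  ⇒ phys 0x37E2E  [2 reads]
#2 VA=0x1610010 (r,kernel):
  L0: frame=0x30 idx=11 entry=0x3A007 [P=1 RW=1 US=1 PS=0]
  L1: frame=0x3A idx=16 entry=0x3D007 [P=1 RW=1 US=1 PS=0]
  ⇒ phys 0x3D010  [2 reads]
#3 VA=0x3C0BAAD (r,kernel):
  L0: frame=0x30 idx=30 entry=0x3E007 [P=1 RW=1 US=1 PS=0]
  L1: frame=0x3E idx=11 entry=0x40007 [P=1 RW=1 US=1 PS=0]
  ⇒ phys 0x40AAD  [2 reads]
#4 VA=0x2A08E96 (r,kernel):
  L0: frame=0x30 idx=21 entry=0x41007 [P=1 RW=1 US=1 PS=0]
  L1: frame=0x41 idx=8 entry=0x45007 [P=1 RW=1 US=1 PS=0]
  ⇒ phys 0x45E96  [2 reads]

Access #0 PA: 0x3583D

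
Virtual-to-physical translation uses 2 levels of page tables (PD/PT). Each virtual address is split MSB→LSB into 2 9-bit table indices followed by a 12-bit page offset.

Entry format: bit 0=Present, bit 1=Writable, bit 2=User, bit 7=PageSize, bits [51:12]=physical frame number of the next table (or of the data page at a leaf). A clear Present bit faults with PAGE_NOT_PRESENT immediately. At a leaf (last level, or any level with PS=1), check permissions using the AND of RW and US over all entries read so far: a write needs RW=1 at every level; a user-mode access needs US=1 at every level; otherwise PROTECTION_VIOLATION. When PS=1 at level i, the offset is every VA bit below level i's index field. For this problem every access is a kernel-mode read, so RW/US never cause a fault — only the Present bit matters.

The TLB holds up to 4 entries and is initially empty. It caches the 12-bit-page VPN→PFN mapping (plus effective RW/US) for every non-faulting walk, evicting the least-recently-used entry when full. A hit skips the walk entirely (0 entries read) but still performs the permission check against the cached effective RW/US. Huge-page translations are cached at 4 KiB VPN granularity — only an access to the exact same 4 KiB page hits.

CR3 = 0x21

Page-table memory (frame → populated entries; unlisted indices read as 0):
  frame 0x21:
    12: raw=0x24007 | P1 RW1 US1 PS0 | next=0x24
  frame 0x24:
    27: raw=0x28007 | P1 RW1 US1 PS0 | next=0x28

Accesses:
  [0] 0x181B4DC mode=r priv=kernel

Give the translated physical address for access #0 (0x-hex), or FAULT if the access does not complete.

Per-access translation:
#0 VA=0x181B4DC (r,kernel):
  lvl0: tbl 0x21, slot 12 ⇒ 0x24007 (P1/RW1/US1/PS0)
  lvl1: tbl 0x24, slot 27 ⇒ 0x28007 (P1/RW1/US1/PS0)
  → PA=0x284DC  (2 entries read)

Access #0 PA: 0x284DC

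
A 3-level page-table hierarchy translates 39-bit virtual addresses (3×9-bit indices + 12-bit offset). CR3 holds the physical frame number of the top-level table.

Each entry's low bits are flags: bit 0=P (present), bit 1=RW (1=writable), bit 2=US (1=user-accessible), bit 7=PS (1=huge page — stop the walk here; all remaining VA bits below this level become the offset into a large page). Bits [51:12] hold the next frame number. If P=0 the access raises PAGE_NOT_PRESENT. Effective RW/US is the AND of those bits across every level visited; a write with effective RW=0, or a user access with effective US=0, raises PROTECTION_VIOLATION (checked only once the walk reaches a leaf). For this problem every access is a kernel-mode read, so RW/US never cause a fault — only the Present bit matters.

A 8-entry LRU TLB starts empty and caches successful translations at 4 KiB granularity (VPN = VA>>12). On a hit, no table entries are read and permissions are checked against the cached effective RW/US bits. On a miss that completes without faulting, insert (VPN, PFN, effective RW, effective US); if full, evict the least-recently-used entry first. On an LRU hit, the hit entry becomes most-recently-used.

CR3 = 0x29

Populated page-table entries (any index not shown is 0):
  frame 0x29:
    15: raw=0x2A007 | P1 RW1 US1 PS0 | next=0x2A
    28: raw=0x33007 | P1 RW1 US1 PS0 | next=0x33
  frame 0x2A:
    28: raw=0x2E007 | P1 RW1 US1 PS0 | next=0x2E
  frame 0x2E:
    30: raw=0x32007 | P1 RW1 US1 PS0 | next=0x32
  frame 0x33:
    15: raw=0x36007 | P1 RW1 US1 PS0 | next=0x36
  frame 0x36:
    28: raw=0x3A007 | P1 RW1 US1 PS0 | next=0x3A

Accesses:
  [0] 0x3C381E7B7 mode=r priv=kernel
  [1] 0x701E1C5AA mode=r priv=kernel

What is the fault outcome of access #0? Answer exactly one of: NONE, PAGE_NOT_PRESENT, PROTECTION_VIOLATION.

Trace:
#0 VA=0x3C381E7B7 (r,kernel):
  [0] read 0x29 idx=15: raw=0x2A007 flags P=1 W=1 U=1 S=0
  [1] read 0x2A idx=28: raw=0x2E007 flags P=1 W=1 U=1 S=0
  [2] read 0x2E idx=30: raw=0x32007 flags P=1 W=1 U=1 S=0
  → PA=0x327B7  (3 entries read)
#1 VA=0x701E1C5AA (r,kernel):
  [0] read 0x29 idx=28: raw=0x33007 flags P=1 W=1 U=1 S=0
  [1] read 0x33 idx=15: raw=0x36007 flags P=1 W=1 U=1 S=0
  [2] read 0x36 idx=28: raw=0x3A007 flags P=1 W=1 U=1 S=0
  → PA=0x3A5AA  (3 entries read)

Access #0 fault: NONE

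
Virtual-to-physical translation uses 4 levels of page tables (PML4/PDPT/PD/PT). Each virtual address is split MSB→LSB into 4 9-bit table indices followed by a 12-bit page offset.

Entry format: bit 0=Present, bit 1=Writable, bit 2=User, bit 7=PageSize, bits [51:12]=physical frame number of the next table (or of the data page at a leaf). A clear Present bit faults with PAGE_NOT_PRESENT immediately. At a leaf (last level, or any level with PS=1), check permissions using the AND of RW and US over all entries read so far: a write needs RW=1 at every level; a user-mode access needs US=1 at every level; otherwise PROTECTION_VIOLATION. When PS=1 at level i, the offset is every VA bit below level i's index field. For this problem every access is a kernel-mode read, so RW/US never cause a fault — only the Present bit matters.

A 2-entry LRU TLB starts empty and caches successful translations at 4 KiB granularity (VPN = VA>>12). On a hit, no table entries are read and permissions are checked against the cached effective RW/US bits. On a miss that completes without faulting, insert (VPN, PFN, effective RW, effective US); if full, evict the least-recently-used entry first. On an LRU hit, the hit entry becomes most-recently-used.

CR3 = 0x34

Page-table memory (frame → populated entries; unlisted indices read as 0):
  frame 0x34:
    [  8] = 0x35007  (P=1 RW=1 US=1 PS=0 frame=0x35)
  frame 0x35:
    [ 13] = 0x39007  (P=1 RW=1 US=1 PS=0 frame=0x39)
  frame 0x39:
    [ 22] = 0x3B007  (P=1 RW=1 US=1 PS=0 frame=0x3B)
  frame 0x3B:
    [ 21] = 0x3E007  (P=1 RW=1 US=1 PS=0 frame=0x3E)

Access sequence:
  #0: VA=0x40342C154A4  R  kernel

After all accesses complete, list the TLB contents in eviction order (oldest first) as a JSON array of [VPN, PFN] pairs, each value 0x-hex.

Trace:
#0 VA=0x40342C154A4 (r,kernel):
  L0: frame=0x34 idx=8 entry=0x35007 [P=1 RW=1 US=1 PS=0]
  L1: frame=0x35 idx=13 entry=0x39007 [P=1 RW=1 US=1 PS=0]
  L2: frame=0x39 idx=22 entry=0x3B007 [P=1 RW=1 US=1 PS=0]
  L3: frame=0x3B idx=21 entry=0x3E007 [P=1 RW=1 US=1 PS=0]
  ⇒ phys 0x3E4A4  [4 reads]

TLB: [["0x40342C15", "0x3E"]]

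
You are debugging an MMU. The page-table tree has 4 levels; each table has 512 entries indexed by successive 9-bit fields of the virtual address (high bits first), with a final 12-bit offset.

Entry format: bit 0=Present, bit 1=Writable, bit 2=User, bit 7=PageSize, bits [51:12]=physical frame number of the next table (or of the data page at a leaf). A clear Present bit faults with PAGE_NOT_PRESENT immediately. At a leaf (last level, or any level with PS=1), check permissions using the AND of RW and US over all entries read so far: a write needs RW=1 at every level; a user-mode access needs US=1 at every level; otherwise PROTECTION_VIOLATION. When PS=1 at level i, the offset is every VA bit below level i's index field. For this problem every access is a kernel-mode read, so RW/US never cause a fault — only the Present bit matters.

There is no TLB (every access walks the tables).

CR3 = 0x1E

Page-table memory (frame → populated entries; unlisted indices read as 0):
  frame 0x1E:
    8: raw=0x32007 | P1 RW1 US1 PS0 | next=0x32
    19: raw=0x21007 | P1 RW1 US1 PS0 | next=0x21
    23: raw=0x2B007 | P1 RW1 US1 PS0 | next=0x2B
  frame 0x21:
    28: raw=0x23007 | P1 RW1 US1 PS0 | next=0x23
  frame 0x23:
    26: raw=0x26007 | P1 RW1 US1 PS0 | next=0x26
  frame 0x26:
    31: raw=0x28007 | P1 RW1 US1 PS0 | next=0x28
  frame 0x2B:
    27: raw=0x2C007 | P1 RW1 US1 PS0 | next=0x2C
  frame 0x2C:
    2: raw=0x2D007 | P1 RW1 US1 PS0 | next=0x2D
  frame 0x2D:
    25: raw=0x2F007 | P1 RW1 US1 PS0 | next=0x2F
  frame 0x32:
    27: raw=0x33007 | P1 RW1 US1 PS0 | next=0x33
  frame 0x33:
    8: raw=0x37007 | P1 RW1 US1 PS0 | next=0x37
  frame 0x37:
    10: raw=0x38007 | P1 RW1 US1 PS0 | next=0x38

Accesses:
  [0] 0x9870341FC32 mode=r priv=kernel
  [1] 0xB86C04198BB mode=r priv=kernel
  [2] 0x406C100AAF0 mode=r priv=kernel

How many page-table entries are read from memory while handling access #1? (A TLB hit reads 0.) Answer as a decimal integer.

Walk each access:
#0 VA=0x9870341FC32 (r,kernel):
  lvl0: tbl 0x1E, slot 19 ⇒ 0x21007 (P1/RW1/US1/PS0)
  lvl1: tbl 0x21, slot 28 ⇒ 0x23007 (P1/RW1/US1/PS0)
  lvl2: tbl 0x23, slot 26 ⇒ 0x26007 (P1/RW1/US1/PS0)
  lvl3: tbl 0x26, slot 31 ⇒ 0x28007 (P1/RW1/US1/PS0)
  ⇒ phys 0x28C32  [4 reads]
#1 VA=0xB86C04198BB (r,kernel):
  lvl0: tbl 0x1E, slot 23 ⇒ 0x2B007 (P1/RW1/US1/PS0)
  lvl1: tbl 0x2B, slot 27 ⇒ 0x2C007 (P1/RW1/US1/PS0)
  lvl2: tbl 0x2C, slot 2 ⇒ 0x2D007 (P1/RW1/US1/PS0)
  lvl3: tbl 0x2D, slot 25 ⇒ 0x2F007 (P1/RW1/US1/PS0)
  ⇒ phys 0x2F8BB  [4 reads]
#2 VA=0x406C100AAF0 (r,kernel):
  lvl0: tbl 0x1E, slot 8 ⇒ 0x32007 (P1/RW1/US1/PS0)
  lvl1: tbl 0x32, slot 27 ⇒ 0x33007 (P1/RW1/US1/PS0)
  lvl2: tbl 0x33, slot 8 ⇒ 0x37007 (P1/RW1/US1/PS0)
  lvl3: tbl 0x37, slot 10 ⇒ 0x38007 (P1/RW1/US1/PS0)
  ⇒ phys 0x38AF0  [4 reads]

Entries read for #1: 4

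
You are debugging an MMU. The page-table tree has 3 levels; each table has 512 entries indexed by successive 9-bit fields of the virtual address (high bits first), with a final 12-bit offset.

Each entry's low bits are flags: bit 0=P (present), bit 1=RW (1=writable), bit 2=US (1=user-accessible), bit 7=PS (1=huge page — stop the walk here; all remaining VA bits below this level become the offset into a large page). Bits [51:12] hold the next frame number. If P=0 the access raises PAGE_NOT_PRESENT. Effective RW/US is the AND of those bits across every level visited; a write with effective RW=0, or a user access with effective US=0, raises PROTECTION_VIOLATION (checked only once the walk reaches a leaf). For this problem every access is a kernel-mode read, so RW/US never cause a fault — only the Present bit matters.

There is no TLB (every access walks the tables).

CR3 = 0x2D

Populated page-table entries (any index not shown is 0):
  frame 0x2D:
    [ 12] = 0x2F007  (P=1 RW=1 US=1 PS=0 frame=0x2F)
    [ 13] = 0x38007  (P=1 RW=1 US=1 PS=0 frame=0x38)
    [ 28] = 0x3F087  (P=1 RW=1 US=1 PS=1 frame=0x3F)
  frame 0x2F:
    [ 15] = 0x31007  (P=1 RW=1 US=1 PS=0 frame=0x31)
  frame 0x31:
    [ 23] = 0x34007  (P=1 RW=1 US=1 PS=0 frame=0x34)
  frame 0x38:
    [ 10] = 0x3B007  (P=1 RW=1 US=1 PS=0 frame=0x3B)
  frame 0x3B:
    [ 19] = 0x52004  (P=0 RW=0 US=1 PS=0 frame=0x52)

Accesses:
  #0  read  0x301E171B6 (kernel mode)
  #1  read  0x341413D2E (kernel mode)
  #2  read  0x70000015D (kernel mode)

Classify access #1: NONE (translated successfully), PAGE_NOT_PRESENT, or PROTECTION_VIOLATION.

Per-access translation:
#0 VA=0x301E171B6 (r,kernel):
  L0: frame=0x2D idx=12 entry=0x2F007 [P=1 RW=1 US=1 PS=0]
  L1: frame=0x2F idx=15 entry=0x31007 [P=1 RW=1 US=1 PS=0]
  L2: frame=0x31 idx=23 entry=0x34007 [P=1 RW=1 US=1 PS=0]
  ⇒ phys 0x341B6  [3 reads]
#1 VA=0x341413D2E (r,kernel):
  L0: frame=0x2D idx=13 entry=0x38007 [P=1 RW=1 US=1 PS=0]
  L1: frame=0x38 idx=10 entry=0x3B007 [P=1 RW=1 US=1 PS=0]
  L2: frame=0x3B idx=19 entry=0x52004 [P=0 RW=0 US=1 PS=0]
  ✗ PAGE_NOT_PRESENT  [3 reads]
#2 VA=0x70000015D (r,kernel):
  L0: frame=0x2D idx=28 entry=0x3F087 [P=1 RW=1 US=1 PS=1]
  ⇒ phys 0x3F15D (huge @L0)  [1 reads]

Access #1 fault: PAGE_NOT_PRESENT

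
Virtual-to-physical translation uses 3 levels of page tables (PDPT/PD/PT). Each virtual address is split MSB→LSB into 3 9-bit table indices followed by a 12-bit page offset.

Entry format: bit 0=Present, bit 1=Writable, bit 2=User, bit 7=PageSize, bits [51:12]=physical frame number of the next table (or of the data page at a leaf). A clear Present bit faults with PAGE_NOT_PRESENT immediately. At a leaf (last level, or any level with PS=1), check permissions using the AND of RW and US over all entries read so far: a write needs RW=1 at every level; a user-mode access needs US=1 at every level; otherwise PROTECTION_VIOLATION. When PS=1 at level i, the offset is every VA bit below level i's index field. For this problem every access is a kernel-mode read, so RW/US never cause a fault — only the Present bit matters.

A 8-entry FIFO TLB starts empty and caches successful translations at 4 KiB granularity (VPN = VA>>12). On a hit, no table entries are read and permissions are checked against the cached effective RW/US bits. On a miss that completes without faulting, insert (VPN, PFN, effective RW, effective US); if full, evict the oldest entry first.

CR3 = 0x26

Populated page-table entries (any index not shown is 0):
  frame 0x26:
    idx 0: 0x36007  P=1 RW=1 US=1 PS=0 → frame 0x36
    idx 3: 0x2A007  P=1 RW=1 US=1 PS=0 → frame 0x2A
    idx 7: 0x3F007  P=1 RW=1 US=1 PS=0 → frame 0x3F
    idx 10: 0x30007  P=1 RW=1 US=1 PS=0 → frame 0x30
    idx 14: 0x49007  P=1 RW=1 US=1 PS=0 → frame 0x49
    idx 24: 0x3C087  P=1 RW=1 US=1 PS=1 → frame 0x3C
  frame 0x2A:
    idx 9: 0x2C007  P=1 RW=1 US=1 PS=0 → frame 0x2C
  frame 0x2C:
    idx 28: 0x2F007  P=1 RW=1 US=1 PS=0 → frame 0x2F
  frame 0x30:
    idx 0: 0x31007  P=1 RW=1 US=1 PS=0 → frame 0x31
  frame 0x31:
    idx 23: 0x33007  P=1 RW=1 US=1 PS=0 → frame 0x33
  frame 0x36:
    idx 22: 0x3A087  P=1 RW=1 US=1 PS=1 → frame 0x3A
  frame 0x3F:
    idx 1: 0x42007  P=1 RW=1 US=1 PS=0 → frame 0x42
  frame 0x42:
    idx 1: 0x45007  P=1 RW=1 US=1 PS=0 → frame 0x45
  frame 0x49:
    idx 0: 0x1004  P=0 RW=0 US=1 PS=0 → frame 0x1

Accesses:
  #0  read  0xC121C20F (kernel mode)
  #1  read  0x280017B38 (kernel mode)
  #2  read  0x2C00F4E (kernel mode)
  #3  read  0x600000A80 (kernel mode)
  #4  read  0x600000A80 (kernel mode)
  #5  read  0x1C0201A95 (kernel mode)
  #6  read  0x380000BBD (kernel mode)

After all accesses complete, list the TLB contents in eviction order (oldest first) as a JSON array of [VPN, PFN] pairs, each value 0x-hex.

Trace:
#0 VA=0xC121C20F (r,kernel):
  [0] read 0x26 idx=3: raw=0x2A007 flags P=1 W=1 U=1 S=0
  [1] read 0x2A idx=9: raw=0x2C007 flags P=1 W=1 U=1 S=0
  [2] read 0x2C idx=28: raw=0x2F007 flags P=1 W=1 U=1 S=0
  ✓ 0x2F20F  — 3 lookups
#1 VA=0x280017B38 (r,kernel):
  [0] read 0x26 idx=10: raw=0x30007 flags P=1 W=1 U=1 S=0
  [1] read 0x30 idx=0: raw=0x31007 flags P=1 W=1 U=1 S=0
  [2] read 0x31 idx=23: raw=0x33007 flags P=1 W=1 U=1 S=0
  ✓ 0x33B38  — 3 lookups
#2 VA=0x2C00F4E (r,kernel):
  [0] read 0x26 idx=0: raw=0x36007 flags P=1 W=1 U=1 S=0
  [1] read 0x36 idx=22: raw=0x3A087 flags P=1 W=1 U=1 S=1
  ✓ 0x3AF4E (huge @L1)  — 2 lookups
#3 VA=0x600000A80 (r,kernel):
  [0] read 0x26 idx=24: raw=0x3C087 flags P=1 W=1 U=1 S=1
  ✓ 0x3CA80 (huge @L0)  — 1 lookups
#4 VA=0x600000A80 (r,kernel):
  TLB hit vpn=0x600000 → PA=0x3CA80
#5 VA=0x1C0201A95 (r,kernel):
  [0] read 0x26 idx=7: raw=0x3F007 flags P=1 W=1 U=1 S=0
  [1] read 0x3F idx=1: raw=0x42007 flags P=1 W=1 U=1 S=0
  [2] read 0x42 idx=1: raw=0x45007 flags P=1 W=1 U=1 S=0
  ✓ 0x45A95  — 3 lookups
#6 VA=0x380000BBD (r,kernel):
  [0] read 0x26 idx=14: raw=0x49007 flags P=1 W=1 U=1 S=0
  [1] read 0x49 idx=0: raw=0x1004 flags P=0 W=0 U=1 S=0
  ⇒ fault: PAGE_NOT_PRESENT  — 2 lookups

TLB: [["0xC121C", "0x2F"], ["0x280017", "0x33"], ["0x2C00", "0x3A"], ["0x600000", "0x3C"], ["0x1C0201", "0x45"]]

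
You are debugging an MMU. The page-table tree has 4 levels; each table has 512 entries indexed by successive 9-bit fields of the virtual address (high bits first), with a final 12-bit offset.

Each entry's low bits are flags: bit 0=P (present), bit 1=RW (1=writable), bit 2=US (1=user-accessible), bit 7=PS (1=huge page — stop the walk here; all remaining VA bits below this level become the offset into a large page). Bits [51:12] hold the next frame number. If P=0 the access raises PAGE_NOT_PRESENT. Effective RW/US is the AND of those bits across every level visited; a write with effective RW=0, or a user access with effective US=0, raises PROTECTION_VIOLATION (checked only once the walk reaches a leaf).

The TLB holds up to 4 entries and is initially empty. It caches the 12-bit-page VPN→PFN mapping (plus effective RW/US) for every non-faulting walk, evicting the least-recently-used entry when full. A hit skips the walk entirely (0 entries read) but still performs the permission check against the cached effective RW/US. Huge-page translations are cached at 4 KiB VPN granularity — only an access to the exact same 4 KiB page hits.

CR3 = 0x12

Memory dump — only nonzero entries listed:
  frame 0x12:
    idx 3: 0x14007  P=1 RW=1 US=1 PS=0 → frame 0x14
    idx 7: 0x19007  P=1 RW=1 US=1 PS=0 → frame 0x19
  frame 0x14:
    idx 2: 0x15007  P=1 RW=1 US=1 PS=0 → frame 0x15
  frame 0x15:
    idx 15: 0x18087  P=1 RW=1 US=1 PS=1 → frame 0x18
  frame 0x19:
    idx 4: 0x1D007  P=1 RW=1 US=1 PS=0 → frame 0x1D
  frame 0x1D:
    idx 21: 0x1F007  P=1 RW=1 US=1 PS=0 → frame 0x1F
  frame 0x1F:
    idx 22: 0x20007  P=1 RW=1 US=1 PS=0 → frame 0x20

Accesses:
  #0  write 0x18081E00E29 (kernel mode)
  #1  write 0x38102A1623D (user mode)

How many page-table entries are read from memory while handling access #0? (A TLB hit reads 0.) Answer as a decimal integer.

Walk each access:
#0 VA=0x18081E00E29 (w,kernel):
  [0] read 0x12 idx=3: raw=0x14007 flags P=1 W=1 U=1 S=0
  [1] read 0x14 idx=2: raw=0x15007 flags P=1 W=1 U=1 S=0
  [2] read 0x15 idx=15: raw=0x18087 flags P=1 W=1 U=1 S=1
  ✓ 0x18E29 (huge @L2)  — 3 lookups
#1 VA=0x38102A1623D (w,user):
  [0] read 0x12 idx=7: raw=0x19007 flags P=1 W=1 U=1 S=0
  [1] read 0x19 idx=4: raw=0x1D007 flags P=1 W=1 U=1 S=0
  [2] read 0x1D idx=21: raw=0x1F007 flags P=1 W=1 U=1 S=0
  [3] read 0x1F idx=22: raw=0x20007 flags P=1 W=1 U=1 S=0
  ✓ 0x2023D  — 4 lookups

Entries read for #0: 3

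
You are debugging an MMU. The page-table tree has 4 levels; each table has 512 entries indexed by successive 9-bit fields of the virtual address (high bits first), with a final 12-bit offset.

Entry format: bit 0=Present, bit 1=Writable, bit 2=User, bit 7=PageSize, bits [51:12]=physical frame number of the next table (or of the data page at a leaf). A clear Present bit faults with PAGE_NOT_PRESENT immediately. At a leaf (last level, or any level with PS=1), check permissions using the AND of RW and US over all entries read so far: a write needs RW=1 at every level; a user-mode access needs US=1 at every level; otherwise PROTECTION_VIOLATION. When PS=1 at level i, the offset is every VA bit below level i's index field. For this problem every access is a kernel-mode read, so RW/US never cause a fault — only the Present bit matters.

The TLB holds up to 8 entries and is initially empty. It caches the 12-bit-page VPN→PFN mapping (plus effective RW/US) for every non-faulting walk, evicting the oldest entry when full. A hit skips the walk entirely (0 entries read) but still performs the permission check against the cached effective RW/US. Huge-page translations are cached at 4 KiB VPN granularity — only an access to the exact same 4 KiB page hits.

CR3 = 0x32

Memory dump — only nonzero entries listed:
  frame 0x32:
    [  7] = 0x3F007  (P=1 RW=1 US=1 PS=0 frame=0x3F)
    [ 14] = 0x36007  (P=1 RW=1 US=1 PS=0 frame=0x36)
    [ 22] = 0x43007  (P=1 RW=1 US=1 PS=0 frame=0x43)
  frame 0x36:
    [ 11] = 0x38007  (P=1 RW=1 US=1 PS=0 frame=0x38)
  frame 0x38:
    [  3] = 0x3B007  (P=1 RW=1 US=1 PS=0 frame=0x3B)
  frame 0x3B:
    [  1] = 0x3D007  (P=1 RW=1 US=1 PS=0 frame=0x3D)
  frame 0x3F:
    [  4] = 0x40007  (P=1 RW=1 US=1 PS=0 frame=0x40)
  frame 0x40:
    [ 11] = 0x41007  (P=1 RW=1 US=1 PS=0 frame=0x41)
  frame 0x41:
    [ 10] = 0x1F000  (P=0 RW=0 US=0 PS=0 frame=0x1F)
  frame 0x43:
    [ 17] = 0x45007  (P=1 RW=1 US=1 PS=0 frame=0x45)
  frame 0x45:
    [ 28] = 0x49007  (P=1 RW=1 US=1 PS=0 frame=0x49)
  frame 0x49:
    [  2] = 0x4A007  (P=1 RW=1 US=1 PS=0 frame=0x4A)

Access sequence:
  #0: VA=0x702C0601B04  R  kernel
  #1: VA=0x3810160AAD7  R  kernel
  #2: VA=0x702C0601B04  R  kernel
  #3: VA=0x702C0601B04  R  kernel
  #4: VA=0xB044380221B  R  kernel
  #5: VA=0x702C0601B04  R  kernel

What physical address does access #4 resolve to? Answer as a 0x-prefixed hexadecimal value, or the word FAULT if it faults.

Per-access translation:
#0 VA=0x702C0601B04 (r,kernel):
  L0: frame=0x32 idx=14 entry=0x36007 [P=1 RW=1 US=1 PS=0]
  L1: frame=0x36 idx=11 entry=0x38007 [P=1 RW=1 US=1 PS=0]
  L2: frame=0x38 idx=3 entry=0x3B007 [P=1 RW=1 US=1 PS=0]
  L3: frame=0x3B idx=1 entry=0x3D007 [P=1 RW=1 US=1 PS=0]
  ✓ 0x3DB04  — 4 lookups
#1 VA=0x3810160AAD7 (r,kernel):
  L0: frame=0x32 idx=7 entry=0x3F007 [P=1 RW=1 US=1 PS=0]
  L1: frame=0x3F idx=4 entry=0x40007 [P=1 RW=1 US=1 PS=0]
  L2: frame=0x40 idx=11 entry=0x41007 [P=1 RW=1 US=1 PS=0]
  L3: frame=0x41 idx=10 entry=0x1F000 [P=0 RW=0 US=0 PS=0]
  → PAGE_NOT_PRESENT  (4 entries read)
#2 VA=0x702C0601B04 (r,kernel):
  TLB hit vpn=0x702C0601 → PA=0x3DB04
#3 VA=0x702C0601B04 (r,kernel):
  TLB hit vpn=0x702C0601 → PA=0x3DB04
#4 VA=0xB044380221B (r,kernel):
  L0: frame=0x32 idx=22 entry=0x43007 [P=1 RW=1 US=1 PS=0]
  L1: frame=0x43 idx=17 entry=0x45007 [P=1 RW=1 US=1 PS=0]
  L2: frame=0x45 idx=28 entry=0x49007 [P=1 RW=1 US=1 PS=0]
  L3: frame=0x49 idx=2 entry=0x4A007 [P=1 RW=1 US=1 PS=0]
  ✓ 0x4A21B  — 4 lookups
#5 VA=0x702C0601B04 (r,kernel):
  TLB hit vpn=0x702C0601 → PA=0x3DB04

Access #4 PA: 0x4A21B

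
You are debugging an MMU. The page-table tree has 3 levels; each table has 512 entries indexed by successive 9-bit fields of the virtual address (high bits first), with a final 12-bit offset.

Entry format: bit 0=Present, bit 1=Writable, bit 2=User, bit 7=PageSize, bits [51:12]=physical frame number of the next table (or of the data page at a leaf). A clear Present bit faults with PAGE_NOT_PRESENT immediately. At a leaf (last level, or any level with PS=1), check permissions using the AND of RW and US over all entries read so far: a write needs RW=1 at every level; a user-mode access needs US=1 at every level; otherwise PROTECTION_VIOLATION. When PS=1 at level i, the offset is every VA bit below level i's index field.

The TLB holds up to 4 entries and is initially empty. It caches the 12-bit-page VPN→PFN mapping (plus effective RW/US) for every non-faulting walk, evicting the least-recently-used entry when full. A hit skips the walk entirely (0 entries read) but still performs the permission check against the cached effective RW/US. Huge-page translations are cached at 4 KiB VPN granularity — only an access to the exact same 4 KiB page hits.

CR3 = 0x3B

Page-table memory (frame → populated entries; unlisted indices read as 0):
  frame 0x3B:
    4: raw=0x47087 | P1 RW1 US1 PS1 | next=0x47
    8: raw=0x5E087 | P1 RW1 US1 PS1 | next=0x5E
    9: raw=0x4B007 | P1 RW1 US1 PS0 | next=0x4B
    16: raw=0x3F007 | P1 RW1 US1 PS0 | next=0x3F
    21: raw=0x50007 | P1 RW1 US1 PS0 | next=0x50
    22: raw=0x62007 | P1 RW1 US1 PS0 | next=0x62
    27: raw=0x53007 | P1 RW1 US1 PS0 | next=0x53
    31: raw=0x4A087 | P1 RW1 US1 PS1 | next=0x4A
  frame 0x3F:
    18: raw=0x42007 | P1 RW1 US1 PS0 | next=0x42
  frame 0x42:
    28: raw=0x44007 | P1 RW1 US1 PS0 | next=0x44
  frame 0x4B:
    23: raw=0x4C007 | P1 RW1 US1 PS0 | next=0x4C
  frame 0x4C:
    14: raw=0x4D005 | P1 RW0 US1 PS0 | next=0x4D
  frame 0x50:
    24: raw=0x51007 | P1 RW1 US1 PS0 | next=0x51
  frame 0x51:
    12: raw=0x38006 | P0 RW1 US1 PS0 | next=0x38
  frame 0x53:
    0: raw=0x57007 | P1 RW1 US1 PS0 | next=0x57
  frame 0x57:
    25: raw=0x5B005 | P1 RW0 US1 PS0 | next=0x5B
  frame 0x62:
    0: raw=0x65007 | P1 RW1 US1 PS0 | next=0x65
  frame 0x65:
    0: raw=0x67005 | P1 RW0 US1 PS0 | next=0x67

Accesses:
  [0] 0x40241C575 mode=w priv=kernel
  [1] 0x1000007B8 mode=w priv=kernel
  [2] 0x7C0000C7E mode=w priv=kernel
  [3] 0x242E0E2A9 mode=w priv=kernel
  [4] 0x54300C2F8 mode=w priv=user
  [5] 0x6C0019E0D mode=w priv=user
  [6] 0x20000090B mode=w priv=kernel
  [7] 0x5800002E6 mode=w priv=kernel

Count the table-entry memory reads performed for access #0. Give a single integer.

Per-access translation:
#0 VA=0x40241C575 (w,kernel):
  [0] read 0x3B idx=16: raw=0x3F007 flags P=1 W=1 U=1 S=0
  [1] read 0x3F idx=18: raw=0x42007 flags P=1 W=1 U=1 S=0
  [2] read 0x42 idx=28: raw=0x44007 flags P=1 W=1 U=1 S=0
  ⇒ phys 0x44575  [3 reads]
#1 VA=0x1000007B8 (w,kernel):
  [0] read 0x3B idx=4: raw=0x47087 flags P=1 W=1 U=1 S=1
  ⇒ phys 0x477B8 (huge @L0)  [1 reads]
#2 VA=0x7C0000C7E (w,kernel):
  [0] read 0x3B idx=31: raw=0x4A087 flags P=1 W=1 U=1 S=1
  ⇒ phys 0x4AC7E (huge @L0)  [1 reads]
#3 VA=0x242E0E2A9 (w,kernel):
  [0] read 0x3B idx=9: raw=0x4B007 flags P=1 W=1 U=1 S=0
  [1] read 0x4B idx=23: raw=0x4C007 flags P=1 W=1 U=1 S=0
  [2] read 0x4C idx=14: raw=0x4D005 flags P=1 W=0 U=1 S=0
  → PROTECTION_VIOLATION  (3 entries read)
#4 VA=0x54300C2F8 (w,user):
  [0] read 0x3B idx=21: raw=0x50007 flags P=1 W=1 U=1 S=0
  [1] read 0x50 idx=24: raw=0x51007 flags P=1 W=1 U=1 S=0
  [2] read 0x51 idx=12: raw=0x38006 flags P=0 W=1 U=1 S=0
  → PAGE_NOT_PRESENT  (3 entries read)
#5 VA=0x6C0019E0D (w,user):
  [0] read 0x3B idx=27: raw=0x53007 flags P=1 W=1 U=1 S=0
  [1] read 0x53 idx=0: raw=0x57007 flags P=1 W=1 U=1 S=0
  [2] read 0x57 idx=25: raw=0x5B005 flags P=1 W=0 U=1 S=0
  → PROTECTION_VIOLATION  (3 entries read)
#6 VA=0x20000090B (w,kernel):
  [0] read 0x3B idx=8: raw=0x5E087 flags P=1 W=1 U=1 S=1
  ⇒ phys 0x5E90B (huge @L0)  [1 reads]
#7 VA=0x5800002E6 (w,kernel):
  [0] read 0x3B idx=22: raw=0x62007 flags P=1 W=1 U=1 S=0
  [1] read 0x62 idx=0: raw=0x65007 flags P=1 W=1 U=1 S=0
  [2] read 0x65 idx=0: raw=0x67005 flags P=1 W=0 U=1 S=0
  → PROTECTION_VIOLATION  (3 entries read)

Entries read for #0: 3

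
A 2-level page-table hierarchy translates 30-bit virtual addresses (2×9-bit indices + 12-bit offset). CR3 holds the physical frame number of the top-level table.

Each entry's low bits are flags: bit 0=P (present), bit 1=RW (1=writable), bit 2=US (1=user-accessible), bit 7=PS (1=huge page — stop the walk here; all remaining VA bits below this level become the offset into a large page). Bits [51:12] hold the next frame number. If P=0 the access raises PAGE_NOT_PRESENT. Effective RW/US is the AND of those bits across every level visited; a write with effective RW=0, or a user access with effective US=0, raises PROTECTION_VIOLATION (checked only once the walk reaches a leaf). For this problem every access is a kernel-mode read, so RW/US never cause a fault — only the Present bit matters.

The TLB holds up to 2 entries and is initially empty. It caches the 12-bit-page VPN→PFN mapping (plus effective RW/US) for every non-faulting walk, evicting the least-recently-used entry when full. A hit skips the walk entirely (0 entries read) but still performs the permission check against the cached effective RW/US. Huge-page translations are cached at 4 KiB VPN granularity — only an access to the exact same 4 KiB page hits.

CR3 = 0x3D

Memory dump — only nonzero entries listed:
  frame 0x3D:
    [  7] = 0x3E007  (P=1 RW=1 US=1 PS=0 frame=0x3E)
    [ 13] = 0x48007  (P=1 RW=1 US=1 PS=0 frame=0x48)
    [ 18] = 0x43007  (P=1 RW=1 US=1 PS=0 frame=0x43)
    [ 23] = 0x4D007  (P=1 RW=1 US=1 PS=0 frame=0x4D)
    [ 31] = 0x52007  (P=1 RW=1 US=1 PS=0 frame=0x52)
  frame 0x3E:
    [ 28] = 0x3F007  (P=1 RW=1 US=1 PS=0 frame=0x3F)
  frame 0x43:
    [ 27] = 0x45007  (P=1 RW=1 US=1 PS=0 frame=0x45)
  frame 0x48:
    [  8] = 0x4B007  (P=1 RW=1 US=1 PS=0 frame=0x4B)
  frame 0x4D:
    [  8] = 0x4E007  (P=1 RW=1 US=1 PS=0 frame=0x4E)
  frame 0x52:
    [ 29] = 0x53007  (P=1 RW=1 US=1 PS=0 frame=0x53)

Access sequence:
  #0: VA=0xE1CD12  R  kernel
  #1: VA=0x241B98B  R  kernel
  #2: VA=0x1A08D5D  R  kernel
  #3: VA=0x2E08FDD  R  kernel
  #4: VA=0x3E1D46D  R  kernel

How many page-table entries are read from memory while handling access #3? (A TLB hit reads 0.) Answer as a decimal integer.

Walk each access:
#0 VA=0xE1CD12 (r,kernel):
  lvl0: tbl 0x3D, slot 7 ⇒ 0x3E007 (P1/RW1/US1/PS0)
  lvl1: tbl 0x3E, slot 28 ⇒ 0x3F007 (P1/RW1/US1/PS0)
  ✓ 0x3FD12  — 2 lookups
#1 VA=0x241B98B (r,kernel):
  lvl0: tbl 0x3D, slot 18 ⇒ 0x43007 (P1/RW1/US1/PS0)
  lvl1: tbl 0x43, slot 27 ⇒ 0x45007 (P1/RW1/US1/PS0)
  ✓ 0x4598B  — 2 lookups
#2 VA=0x1A08D5D (r,kernel):
  lvl0: tbl 0x3D, slot 13 ⇒ 0x48007 (P1/RW1/US1/PS0)
  lvl1: tbl 0x48, slot 8 ⇒ 0x4B007 (P1/RW1/US1/PS0)
  ✓ 0x4BD5D  — 2 lookups
#3 VA=0x2E08FDD (r,kernel):
  lvl0: tbl 0x3D, slot 23 ⇒ 0x4D007 (P1/RW1/US1/PS0)
  lvl1: tbl 0x4D, slot 8 ⇒ 0x4E007 (P1/RW1/US1/PS0)
  ✓ 0x4EFDD  — 2 lookups
#4 VA=0x3E1D46D (r,kernel):
  lvl0: tbl 0x3D, slot 31 ⇒ 0x52007 (P1/RW1/US1/PS0)
  lvl1: tbl 0x52, slot 29 ⇒ 0x53007 (P1/RW1/US1/PS0)
  ✓ 0x5346D  — 2 lookups

Entries read for #3: 2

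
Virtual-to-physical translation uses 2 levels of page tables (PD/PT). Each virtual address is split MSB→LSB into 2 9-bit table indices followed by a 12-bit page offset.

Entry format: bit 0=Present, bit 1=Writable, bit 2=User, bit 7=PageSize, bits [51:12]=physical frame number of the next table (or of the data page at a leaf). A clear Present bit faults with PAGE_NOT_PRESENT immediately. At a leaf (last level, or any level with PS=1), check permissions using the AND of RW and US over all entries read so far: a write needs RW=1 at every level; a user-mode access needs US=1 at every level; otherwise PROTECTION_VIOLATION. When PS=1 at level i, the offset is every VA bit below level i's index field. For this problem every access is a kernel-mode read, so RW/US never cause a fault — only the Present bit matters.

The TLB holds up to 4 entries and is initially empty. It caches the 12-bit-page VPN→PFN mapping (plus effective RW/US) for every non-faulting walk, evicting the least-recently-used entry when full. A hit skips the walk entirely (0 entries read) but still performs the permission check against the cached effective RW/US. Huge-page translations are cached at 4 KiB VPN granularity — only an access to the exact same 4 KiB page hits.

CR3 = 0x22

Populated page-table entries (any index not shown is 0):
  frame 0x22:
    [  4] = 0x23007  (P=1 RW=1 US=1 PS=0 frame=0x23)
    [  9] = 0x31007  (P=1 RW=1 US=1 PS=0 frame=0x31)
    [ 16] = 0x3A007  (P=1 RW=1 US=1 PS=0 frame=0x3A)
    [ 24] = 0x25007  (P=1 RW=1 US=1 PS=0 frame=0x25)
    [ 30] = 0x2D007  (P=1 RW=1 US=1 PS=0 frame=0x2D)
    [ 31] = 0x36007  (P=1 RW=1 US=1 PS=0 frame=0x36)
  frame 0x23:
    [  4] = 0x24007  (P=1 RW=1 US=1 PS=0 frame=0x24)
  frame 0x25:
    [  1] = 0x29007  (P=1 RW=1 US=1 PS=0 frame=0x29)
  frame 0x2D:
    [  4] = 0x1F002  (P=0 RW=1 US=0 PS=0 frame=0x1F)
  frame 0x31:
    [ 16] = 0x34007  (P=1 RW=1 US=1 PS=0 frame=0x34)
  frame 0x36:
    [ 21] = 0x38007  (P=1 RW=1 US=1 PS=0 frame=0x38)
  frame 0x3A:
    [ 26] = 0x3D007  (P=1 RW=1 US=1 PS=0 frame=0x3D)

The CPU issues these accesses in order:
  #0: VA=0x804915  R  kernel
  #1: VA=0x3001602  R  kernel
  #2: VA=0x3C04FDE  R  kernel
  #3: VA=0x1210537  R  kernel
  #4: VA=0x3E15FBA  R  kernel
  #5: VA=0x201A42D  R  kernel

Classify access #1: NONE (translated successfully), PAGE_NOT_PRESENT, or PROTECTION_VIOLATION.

Walk each access:
#0 VA=0x804915 (r,kernel):
  lvl0: tbl 0x22, slot 4 ⇒ 0x23007 (P1/RW1/US1/PS0)
  lvl1: tbl 0x23, slot 4 ⇒ 0x24007 (P1/RW1/US1/PS0)
  ✓ 0x24915  — 2 lookups
#1 VA=0x3001602 (r,kernel):
  lvl0: tbl 0x22, slot 24 ⇒ 0x25007 (P1/RW1/US1/PS0)
  lvl1: tbl 0x25, slot 1 ⇒ 0x29007 (P1/RW1/US1/PS0)
  ✓ 0x29602  — 2 lookups
#2 VA=0x3C04FDE (r,kernel):
  lvl0: tbl 0x22, slot 30 ⇒ 0x2D007 (P1/RW1/US1/PS0)
  lvl1: tbl 0x2D, slot 4 ⇒ 0x1F002 (P0/RW1/US0/PS0)
  ✗ PAGE_NOT_PRESENT  [2 reads]
#3 VA=0x1210537 (r,kernel):
  lvl0: tbl 0x22, slot 9 ⇒ 0x31007 (P1/RW1/US1/PS0)
  lvl1: tbl 0x31, slot 16 ⇒ 0x34007 (P1/RW1/US1/PS0)
  ✓ 0x34537  — 2 lookups
#4 VA=0x3E15FBA (r,kernel):
  lvl0: tbl 0x22, slot 31 ⇒ 0x36007 (P1/RW1/US1/PS0)
  lvl1: tbl 0x36, slot 21 ⇒ 0x38007 (P1/RW1/US1/PS0)
  ✓ 0x38FBA  — 2 lookups
#5 VA=0x201A42D (r,kernel):
  lvl0: tbl 0x22, slot 16 ⇒ 0x3A007 (P1/RW1/US1/PS0)
  lvl1: tbl 0x3A, slot 26 ⇒ 0x3D007 (P1/RW1/US1/PS0)
  ✓ 0x3D42D  — 2 lookups

Access #1 fault: NONE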